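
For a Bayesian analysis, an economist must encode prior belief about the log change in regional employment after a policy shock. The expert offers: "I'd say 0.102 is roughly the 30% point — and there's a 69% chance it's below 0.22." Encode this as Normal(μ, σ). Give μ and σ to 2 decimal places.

μ = 0.16, σ = 0.12

For Normal(μ,σ), the p-quantile is μ + z_p·σ. Here z_{0.3} = -0.5244, z_{0.69} = 0.4959.
So 0.102 = μ − 0.5244σ and 0.22 = μ + 0.4959σ.
Subtracting: σ = (0.22 − 0.102)/(0.4959 − (-0.5244)) = 0.12.
Then μ = 0.102 − (-0.5244)·0.12 = 0.16.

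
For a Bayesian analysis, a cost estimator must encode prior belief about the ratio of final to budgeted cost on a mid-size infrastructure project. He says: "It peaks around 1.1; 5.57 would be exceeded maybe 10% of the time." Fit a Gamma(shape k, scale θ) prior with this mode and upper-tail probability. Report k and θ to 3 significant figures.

Gamma(k,θ) with k>1 has mode (k−1)θ, so θ = 1.1/(k−1).
Need P(X < 5.57) = 0.9 with θ tied to k this way. Start at k = 2, θ = 1.1: P(X<5.57) ≈ 0.962.
Too high — lower k to spread out. Iterating converges to k ≈ 1.67.
Then θ = 1.1/(1.67−1) ≈ 1.64.

k ≈ 1.67, θ ≈ 1.64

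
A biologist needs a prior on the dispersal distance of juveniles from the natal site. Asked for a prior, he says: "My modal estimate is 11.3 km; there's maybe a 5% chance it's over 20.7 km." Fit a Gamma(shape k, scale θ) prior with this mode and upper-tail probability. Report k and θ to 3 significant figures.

k ≈ 8.6, θ ≈ 1.49

Gamma(k,θ) with k>1 has mode (k−1)θ, so θ = 11.3/(k−1).
Need P(X < 20.7) = 0.95 with θ tied to k this way. Start at k = 2, θ = 11.3: P(X<20.7) ≈ 0.547.
Too low — raise k to concentrate. Iterating converges to k ≈ 8.6.
Then θ = 11.3/(8.6−1) ≈ 1.49.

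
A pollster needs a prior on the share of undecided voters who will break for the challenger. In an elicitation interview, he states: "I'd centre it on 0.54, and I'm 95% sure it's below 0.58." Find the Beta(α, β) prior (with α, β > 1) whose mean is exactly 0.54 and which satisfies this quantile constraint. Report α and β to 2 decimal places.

With mean 0.54 fixed, write α = 0.54s, β = 0.46s where s = α+β.
Need P(θ < 0.58) = 0.95 under Beta(0.54s, 0.46s). Normal approximation: (q−m)/√(m(1−m)/s) ≈ z_{0.95} = 1.64, so s ≈ 0.54·0.46·(1.64)²/(0.58−0.54)² = 420.0.
At s = 420.0: P(θ<0.58) ≈ 0.951. Adjusting to match 0.95 gives s ≈ 416.89.
So α = 0.54·416.89 ≈ 225.12, β = 0.46·416.89 ≈ 191.77.

α ≈ 225.12, β ≈ 191.77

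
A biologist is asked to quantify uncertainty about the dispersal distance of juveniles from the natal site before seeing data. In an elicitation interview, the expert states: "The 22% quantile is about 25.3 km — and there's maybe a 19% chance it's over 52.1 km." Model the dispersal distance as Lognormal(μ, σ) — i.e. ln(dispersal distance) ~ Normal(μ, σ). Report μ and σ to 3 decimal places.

If T ~ Lognormal(μ,σ) then ln T ~ Normal(μ,σ), so the p-quantile of ln T is μ + z_p·σ.
ln(25.3) = 3.231 and ln(52.1) = 3.953; z_{0.22} = -0.7722, z_{0.81} = 0.8779.
σ = (3.953 − 3.231)/(0.8779 − (-0.7722)) = 0.438.
μ = 3.231 − (-0.7722)·0.438 = 3.569.

μ ≈ 3.569, σ ≈ 0.438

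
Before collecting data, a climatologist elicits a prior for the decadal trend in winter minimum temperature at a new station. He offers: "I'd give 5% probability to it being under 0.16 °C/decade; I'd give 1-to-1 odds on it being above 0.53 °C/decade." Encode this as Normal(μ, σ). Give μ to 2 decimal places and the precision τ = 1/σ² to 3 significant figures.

The p-quantile of Normal(μ,σ) is μ + z_p·σ, with z_{0.05} = -1.645 and z_{0.5} = 0.
Eliminate σ: μ = (z₂·x₁ − z₁·x₂)/(z₂ − z₁) = (0·0.16 − (-1.645)·0.53)/1.645 = 0.53.
Then σ = (x₂ − x₁)/(z₂ − z₁) = (0.53 − 0.16)/1.645 = 0.22.
Precision τ = 1/σ² = 1/0.2249² = 19.8.

μ = 0.53, τ = 19.8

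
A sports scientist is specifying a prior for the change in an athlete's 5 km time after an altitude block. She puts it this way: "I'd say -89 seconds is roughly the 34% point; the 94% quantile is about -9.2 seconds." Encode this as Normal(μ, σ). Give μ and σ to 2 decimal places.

For Normal(μ,σ), the p-quantile is μ + z_p·σ. Here z_{0.34} = -0.4125, z_{0.94} = 1.555.
So -89 = μ − 0.4125σ and -9.2 = μ + 1.555σ.
Subtracting: σ = (-9.2 − -89)/(1.555 − (-0.4125)) = 40.56.
Then μ = -89 − (-0.4125)·40.56 = -72.27.

μ = -72.27, σ = 40.56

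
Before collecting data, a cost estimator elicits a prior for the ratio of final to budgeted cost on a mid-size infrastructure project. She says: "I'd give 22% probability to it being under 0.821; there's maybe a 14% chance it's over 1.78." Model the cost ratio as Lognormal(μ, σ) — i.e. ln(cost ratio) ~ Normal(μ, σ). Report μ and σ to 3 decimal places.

If T ~ Lognormal(μ,σ) then ln T ~ Normal(μ,σ), so the p-quantile of ln T is μ + z_p·σ.
ln(0.821) = -0.1972 and ln(1.78) = 0.5766; z_{0.22} = -0.7722, z_{0.86} = 1.08.
σ = (0.5766 − -0.1972)/(1.08 − (-0.7722)) = 0.418.
μ = -0.1972 − (-0.7722)·0.418 = 0.125.

μ ≈ 0.125, σ ≈ 0.418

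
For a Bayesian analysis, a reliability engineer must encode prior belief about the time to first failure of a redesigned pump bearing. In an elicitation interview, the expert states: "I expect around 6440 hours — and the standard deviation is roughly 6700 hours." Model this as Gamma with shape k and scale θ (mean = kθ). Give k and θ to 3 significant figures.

For Gamma(k, scale θ): mean = kθ, variance = kθ², so CV = 1/√k.
CV = SD/mean = 6700/6440 = 1.04, hence k = 1/CV² = 0.924.
Then θ = mean/k = 6440/0.924 = 6970.

k ≈ 0.924, θ ≈ 6970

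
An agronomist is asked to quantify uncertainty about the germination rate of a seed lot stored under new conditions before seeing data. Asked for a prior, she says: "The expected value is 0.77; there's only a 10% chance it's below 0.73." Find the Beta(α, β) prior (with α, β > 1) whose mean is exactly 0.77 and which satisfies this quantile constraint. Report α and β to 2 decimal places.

α ≈ 143.82, β ≈ 42.96

With mean 0.77 fixed, write α = 0.77s, β = 0.23s where s = α+β.
Need P(θ < 0.73) = 0.1 under Beta(0.77s, 0.23s). Normal approximation: (q−m)/√(m(1−m)/s) ≈ z_{0.1} = -1.28, so s ≈ 0.77·0.23·(-1.28)²/(0.73−0.77)² = 181.8.
At s = 181.8: P(θ<0.73) ≈ 0.103. Adjusting to match 0.1 gives s ≈ 186.78.
So α = 0.77·186.78 ≈ 143.82, β = 0.23·186.78 ≈ 42.96.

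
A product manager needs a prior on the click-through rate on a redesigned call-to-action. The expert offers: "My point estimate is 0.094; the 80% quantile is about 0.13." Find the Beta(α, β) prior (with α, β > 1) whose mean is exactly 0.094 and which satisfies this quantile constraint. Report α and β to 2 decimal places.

With mean 0.094 fixed, write α = 0.094s, β = 0.906s where s = α+β.
Need P(θ < 0.13) = 0.8 under Beta(0.094s, 0.906s). Normal approximation: (q−m)/√(m(1−m)/s) ≈ z_{0.8} = 0.842, so s ≈ 0.094·0.906·(0.842)²/(0.13−0.094)² = 46.5.
At s = 46.5: P(θ<0.13) ≈ 0.814. Adjusting to match 0.8 gives s ≈ 39.23.
So α = 0.094·39.23 ≈ 3.69, β = 0.906·39.23 ≈ 35.55.

α ≈ 3.69, β ≈ 35.55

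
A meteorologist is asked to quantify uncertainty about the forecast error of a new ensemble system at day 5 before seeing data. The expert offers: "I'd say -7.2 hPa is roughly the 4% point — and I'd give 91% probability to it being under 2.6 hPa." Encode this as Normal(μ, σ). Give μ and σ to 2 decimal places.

For Normal(μ,σ), the p-quantile is μ + z_p·σ. Here z_{0.04} = -1.751, z_{0.91} = 1.341.
So -7.2 = μ − 1.751σ and 2.6 = μ + 1.341σ.
Subtracting: σ = (2.6 − -7.2)/(1.341 − (-1.751)) = 3.17.
Then μ = -7.2 − (-1.751)·3.17 = -1.65.

μ = -1.65, σ = 3.17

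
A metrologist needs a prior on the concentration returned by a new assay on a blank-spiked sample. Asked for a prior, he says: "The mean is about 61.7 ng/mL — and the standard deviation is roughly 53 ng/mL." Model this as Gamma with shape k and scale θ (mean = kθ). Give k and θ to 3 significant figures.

For Gamma(k, scale θ): mean = kθ, variance = kθ², so CV = 1/√k.
CV = SD/mean = 53/61.7 = 0.859, hence k = 1/CV² = 1.36.
Then θ = mean/k = 61.7/1.36 = 45.5.

k ≈ 1.36, θ ≈ 45.5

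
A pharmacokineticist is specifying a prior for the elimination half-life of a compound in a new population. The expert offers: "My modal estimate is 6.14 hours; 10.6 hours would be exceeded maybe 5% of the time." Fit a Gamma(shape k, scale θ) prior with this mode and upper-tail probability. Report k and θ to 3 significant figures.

k ≈ 10.4, θ ≈ 0.656

Gamma(k,θ) with k>1 has mode (k−1)θ, so θ = 6.14/(k−1).
Need P(X < 10.6) = 0.95 with θ tied to k this way. Start at k = 2, θ = 6.14: P(X<10.6) ≈ 0.515.
Too low — raise k to concentrate. Iterating converges to k ≈ 10.4.
Then θ = 6.14/(10.4−1) ≈ 0.656.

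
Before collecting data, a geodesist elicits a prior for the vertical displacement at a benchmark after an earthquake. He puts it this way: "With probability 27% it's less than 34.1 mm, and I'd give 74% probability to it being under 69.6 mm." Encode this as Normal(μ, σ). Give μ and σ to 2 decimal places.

For Normal(μ,σ), the p-quantile is μ + z_p·σ. Here z_{0.27} = -0.6128, z_{0.74} = 0.6433.
So 34.1 = μ − 0.6128σ and 69.6 = μ + 0.6433σ.
Subtracting: σ = (69.6 − 34.1)/(0.6433 − (-0.6128)) = 28.26.
Then μ = 34.1 − (-0.6128)·28.26 = 51.42.

μ = 51.42, σ = 28.26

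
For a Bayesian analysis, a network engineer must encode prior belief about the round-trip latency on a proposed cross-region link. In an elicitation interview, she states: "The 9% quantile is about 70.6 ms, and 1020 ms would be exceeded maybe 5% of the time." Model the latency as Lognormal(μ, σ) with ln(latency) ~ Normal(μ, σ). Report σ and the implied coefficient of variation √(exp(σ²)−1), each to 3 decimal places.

σ ≈ 0.894, CV ≈ 1.107

If T ~ Lognormal(μ,σ) then ln T ~ Normal(μ,σ), so the p-quantile of ln T is μ + z_p·σ.
ln(70.6) = 4.257 and ln(1020) = 6.928; z_{0.09} = -1.341, z_{0.95} = 1.645.
σ = (6.928 − 4.257)/(1.645 − (-1.341)) = 0.894.
μ = 4.257 − (-1.341)·0.894 = 5.456.
CV = √(exp(σ²)−1) = √(exp(0.8001)−1) = 1.107.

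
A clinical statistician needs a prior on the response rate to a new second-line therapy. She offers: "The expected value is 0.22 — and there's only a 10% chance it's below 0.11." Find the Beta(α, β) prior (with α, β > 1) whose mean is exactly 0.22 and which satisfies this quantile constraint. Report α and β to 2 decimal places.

α ≈ 4.37, β ≈ 15.49

With mean 0.22 fixed, write α = 0.22s, β = 0.78s where s = α+β.
Need P(θ < 0.11) = 0.1 under Beta(0.22s, 0.78s). Normal approximation: (q−m)/√(m(1−m)/s) ≈ z_{0.1} = -1.28, so s ≈ 0.22·0.78·(-1.28)²/(0.11−0.22)² = 23.3.
At s = 23.3: P(θ<0.11) ≈ 0.080. Adjusting to match 0.1 gives s ≈ 19.86.
So α = 0.22·19.86 ≈ 4.37, β = 0.78·19.86 ≈ 15.49.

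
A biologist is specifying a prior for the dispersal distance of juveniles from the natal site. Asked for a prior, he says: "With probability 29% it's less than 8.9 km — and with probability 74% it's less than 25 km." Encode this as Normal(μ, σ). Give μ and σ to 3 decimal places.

μ = 16.345, σ = 13.453

The p-quantile of Normal(μ,σ) is μ + z_p·σ, with z_{0.29} = -0.5534 and z_{0.74} = 0.6433.
Eliminate σ: μ = (z₂·x₁ − z₁·x₂)/(z₂ − z₁) = (0.6433·8.9 − (-0.5534)·25)/1.197 = 16.345.
Then σ = (x₂ − x₁)/(z₂ − z₁) = (25 − 8.9)/1.197 = 13.453.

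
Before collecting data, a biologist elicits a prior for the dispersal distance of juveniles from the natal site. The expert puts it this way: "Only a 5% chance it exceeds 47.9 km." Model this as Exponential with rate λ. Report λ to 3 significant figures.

λ ≈ 0.0625

P(T > 47.9) = e^(−λ·47.9) = 0.05, so λ = −ln(0.05)/47.9 = 0.0625.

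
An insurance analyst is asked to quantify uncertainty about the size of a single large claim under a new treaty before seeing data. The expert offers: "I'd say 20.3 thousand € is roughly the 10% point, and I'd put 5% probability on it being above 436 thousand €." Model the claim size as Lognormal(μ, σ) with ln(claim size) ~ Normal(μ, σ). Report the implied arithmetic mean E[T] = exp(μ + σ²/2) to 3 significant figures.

E[T] ≈ 135 thousand €

If T ~ Lognormal(μ,σ) then ln T ~ Normal(μ,σ), so the p-quantile of ln T is μ + z_p·σ.
ln(20.3) = 3.011 and ln(436) = 6.078; z_{0.1} = -1.282, z_{0.95} = 1.645.
σ = (6.078 − 3.011)/(1.645 − (-1.282)) = 1.048.
μ = 3.011 − (-1.282)·1.048 = 4.354.
E[T] = exp(μ + σ²/2) = exp(4.354 + 0.5492) = 135 thousand €.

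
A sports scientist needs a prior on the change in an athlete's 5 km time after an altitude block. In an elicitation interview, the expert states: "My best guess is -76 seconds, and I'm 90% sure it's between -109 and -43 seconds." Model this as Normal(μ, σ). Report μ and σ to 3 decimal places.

μ = -76.000, σ = 20.063

A symmetric 90% interval runs μ ± z·σ with z = 1.645.
Half-width = 33, so σ = 33/1.645 = 20.063.
μ is the stated best guess, -76.000.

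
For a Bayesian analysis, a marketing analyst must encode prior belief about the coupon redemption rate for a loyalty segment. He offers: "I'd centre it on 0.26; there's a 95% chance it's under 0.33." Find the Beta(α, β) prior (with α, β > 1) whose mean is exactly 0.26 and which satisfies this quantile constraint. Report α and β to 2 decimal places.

α ≈ 29.34, β ≈ 83.51

With mean 0.26 fixed, write α = 0.26s, β = 0.74s where s = α+β.
Need P(θ < 0.33) = 0.95 under Beta(0.26s, 0.74s). Normal approximation: (q−m)/√(m(1−m)/s) ≈ z_{0.95} = 1.64, so s ≈ 0.26·0.74·(1.64)²/(0.33−0.26)² = 106.2.
At s = 106.2: P(θ<0.33) ≈ 0.945. Adjusting to match 0.95 gives s ≈ 112.86.
So α = 0.26·112.86 ≈ 29.34, β = 0.74·112.86 ≈ 83.51.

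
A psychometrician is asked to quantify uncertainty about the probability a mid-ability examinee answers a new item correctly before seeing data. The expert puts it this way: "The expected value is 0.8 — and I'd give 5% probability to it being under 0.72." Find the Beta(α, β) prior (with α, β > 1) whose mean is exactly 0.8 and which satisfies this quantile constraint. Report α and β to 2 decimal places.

With mean 0.8 fixed, write α = 0.8s, β = 0.2s where s = α+β.
Need P(θ < 0.72) = 0.05 under Beta(0.8s, 0.2s). Normal approximation: (q−m)/√(m(1−m)/s) ≈ z_{0.05} = -1.64, so s ≈ 0.8·0.2·(-1.64)²/(0.72−0.8)² = 67.6.
At s = 67.6: P(θ<0.72) ≈ 0.058. Adjusting to match 0.05 gives s ≈ 74.72.
So α = 0.8·74.72 ≈ 59.77, β = 0.2·74.72 ≈ 14.94.

α ≈ 59.77, β ≈ 14.94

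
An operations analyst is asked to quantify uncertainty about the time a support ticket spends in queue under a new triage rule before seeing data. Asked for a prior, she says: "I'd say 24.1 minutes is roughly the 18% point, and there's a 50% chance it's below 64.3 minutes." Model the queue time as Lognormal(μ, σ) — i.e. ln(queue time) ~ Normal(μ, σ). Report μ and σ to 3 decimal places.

μ ≈ 4.164, σ ≈ 1.072

If T ~ Lognormal(μ,σ) then ln T ~ Normal(μ,σ), so the p-quantile of ln T is μ + z_p·σ.
ln(24.1) = 3.182 and ln(64.3) = 4.164; z_{0.18} = -0.9154, z_{0.5} = 0.
σ = (4.164 − 3.182)/(0 − (-0.9154)) = 1.072.
μ = 3.182 − (-0.9154)·1.072 = 4.164.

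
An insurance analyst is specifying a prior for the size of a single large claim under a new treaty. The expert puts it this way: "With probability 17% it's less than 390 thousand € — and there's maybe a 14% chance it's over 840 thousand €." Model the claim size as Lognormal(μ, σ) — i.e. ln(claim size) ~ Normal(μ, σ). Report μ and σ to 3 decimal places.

If T ~ Lognormal(μ,σ) then ln T ~ Normal(μ,σ), so the p-quantile of ln T is μ + z_p·σ.
ln(390) = 5.966 and ln(840) = 6.733; z_{0.17} = -0.9542, z_{0.86} = 1.08.
σ = (6.733 − 5.966)/(1.08 − (-0.9542)) = 0.377.
μ = 5.966 − (-0.9542)·0.377 = 6.326.

μ ≈ 6.326, σ ≈ 0.377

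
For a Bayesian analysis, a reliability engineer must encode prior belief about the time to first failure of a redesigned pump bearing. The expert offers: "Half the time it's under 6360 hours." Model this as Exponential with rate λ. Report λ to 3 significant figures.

Exponential median = ln 2 / λ, so λ = ln 2 / 6360.0 = 0.000109.

λ ≈ 0.000109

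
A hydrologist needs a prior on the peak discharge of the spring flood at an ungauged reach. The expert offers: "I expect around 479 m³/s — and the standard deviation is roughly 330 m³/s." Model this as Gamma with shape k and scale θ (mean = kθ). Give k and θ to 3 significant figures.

For Gamma(k, scale θ): mean = kθ, variance = kθ², so CV = 1/√k.
CV = SD/mean = 330/479 = 0.6889, hence k = 1/CV² = 2.11.
Then θ = mean/k = 479/2.11 = 227.

k ≈ 2.11, θ ≈ 227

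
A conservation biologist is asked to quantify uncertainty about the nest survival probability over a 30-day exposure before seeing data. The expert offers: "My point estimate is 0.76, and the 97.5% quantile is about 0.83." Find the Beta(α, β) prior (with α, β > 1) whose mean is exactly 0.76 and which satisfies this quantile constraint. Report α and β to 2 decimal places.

α ≈ 96.26, β ≈ 30.40

With mean 0.76 fixed, write α = 0.76s, β = 0.24s where s = α+β.
Need P(θ < 0.83) = 0.975 under Beta(0.76s, 0.24s). Normal approximation: (q−m)/√(m(1−m)/s) ≈ z_{0.975} = 1.96, so s ≈ 0.76·0.24·(1.96)²/(0.83−0.76)² = 143.0.
At s = 143.0: P(θ<0.83) ≈ 0.982. Adjusting to match 0.975 gives s ≈ 126.66.
So α = 0.76·126.66 ≈ 96.26, β = 0.24·126.66 ≈ 30.40.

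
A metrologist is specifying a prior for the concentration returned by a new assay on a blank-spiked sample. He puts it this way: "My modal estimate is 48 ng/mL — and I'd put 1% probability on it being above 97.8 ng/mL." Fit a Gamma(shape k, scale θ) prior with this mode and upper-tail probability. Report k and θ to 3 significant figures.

Gamma(k,θ) with k>1 has mode (k−1)θ, so θ = 48/(k−1).
Need P(X < 97.8) = 0.99 with θ tied to k this way. Start at k = 2, θ = 48: P(X<97.8) ≈ 0.604.
Too low — raise k to concentrate. Iterating converges to k ≈ 10.7.
Then θ = 48/(10.7−1) ≈ 4.97.

k ≈ 10.7, θ ≈ 4.97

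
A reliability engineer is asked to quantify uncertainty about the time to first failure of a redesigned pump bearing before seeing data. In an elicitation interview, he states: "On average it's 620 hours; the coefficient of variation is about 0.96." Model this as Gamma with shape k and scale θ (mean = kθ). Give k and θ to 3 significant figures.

k ≈ 1.09, θ ≈ 571

For Gamma(k, scale θ): mean = kθ, variance = kθ², so CV = 1/√k.
CV = 0.96, hence k = 1/CV² = 1.09.
Then θ = mean/k = 620/1.09 = 571.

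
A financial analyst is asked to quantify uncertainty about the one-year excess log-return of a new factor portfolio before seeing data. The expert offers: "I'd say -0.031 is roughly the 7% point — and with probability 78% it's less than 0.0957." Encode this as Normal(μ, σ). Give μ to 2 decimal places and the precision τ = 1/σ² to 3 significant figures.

μ = 0.05, τ = 315

The p-quantile of Normal(μ,σ) is μ + z_p·σ, with z_{0.07} = -1.476 and z_{0.78} = 0.7722.
Eliminate σ: μ = (z₂·x₁ − z₁·x₂)/(z₂ − z₁) = (0.7722·-0.031 − (-1.476)·0.0957)/2.248 = 0.05.
Then σ = (x₂ − x₁)/(z₂ − z₁) = (0.0957 − -0.031)/2.248 = 0.06.
Precision τ = 1/σ² = 1/0.05636² = 315.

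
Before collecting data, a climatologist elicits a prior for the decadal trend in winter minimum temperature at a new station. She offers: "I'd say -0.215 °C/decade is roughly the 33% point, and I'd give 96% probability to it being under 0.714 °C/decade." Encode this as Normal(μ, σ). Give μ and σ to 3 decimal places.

μ = -0.028, σ = 0.424

For Normal(μ,σ), the p-quantile is μ + z_p·σ. Here z_{0.33} = -0.4399, z_{0.96} = 1.751.
So -0.215 = μ − 0.4399σ and 0.714 = μ + 1.751σ.
Subtracting: σ = (0.714 − -0.215)/(1.751 − (-0.4399)) = 0.424.
Then μ = -0.215 − (-0.4399)·0.424 = -0.028.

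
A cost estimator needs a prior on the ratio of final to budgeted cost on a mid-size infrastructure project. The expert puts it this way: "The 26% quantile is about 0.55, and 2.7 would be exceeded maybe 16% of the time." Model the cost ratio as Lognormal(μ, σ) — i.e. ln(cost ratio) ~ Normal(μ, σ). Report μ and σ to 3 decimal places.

If T ~ Lognormal(μ,σ) then ln T ~ Normal(μ,σ), so the p-quantile of ln T is μ + z_p·σ.
ln(0.55) = -0.5978 and ln(2.7) = 0.9933; z_{0.26} = -0.6433, z_{0.84} = 0.9945.
σ = (0.9933 − -0.5978)/(0.9945 − (-0.6433)) = 0.971.
μ = -0.5978 − (-0.6433)·0.971 = 0.027.

μ ≈ 0.027, σ ≈ 0.971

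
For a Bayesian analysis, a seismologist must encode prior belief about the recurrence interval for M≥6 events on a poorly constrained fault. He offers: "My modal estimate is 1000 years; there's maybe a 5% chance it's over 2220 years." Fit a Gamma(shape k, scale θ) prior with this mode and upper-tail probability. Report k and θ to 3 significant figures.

Gamma(k,θ) with k>1 has mode (k−1)θ, so θ = 1000/(k−1).
Need P(X < 2220) = 0.95 with θ tied to k this way. Start at k = 2, θ = 1000: P(X<2220) ≈ 0.650.
Too low — raise k to concentrate. Iterating converges to k ≈ 5.32.
Then θ = 1000/(5.32−1) ≈ 231.

k ≈ 5.32, θ ≈ 231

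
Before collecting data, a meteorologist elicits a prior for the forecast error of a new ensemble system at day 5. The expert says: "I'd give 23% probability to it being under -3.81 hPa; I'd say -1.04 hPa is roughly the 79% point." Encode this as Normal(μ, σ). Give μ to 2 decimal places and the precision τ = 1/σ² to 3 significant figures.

For Normal(μ,σ), the p-quantile is μ + z_p·σ. Here z_{0.23} = -0.7388, z_{0.79} = 0.8064.
So -3.81 = μ − 0.7388σ and -1.04 = μ + 0.8064σ.
Subtracting: σ = (-1.04 − -3.81)/(0.8064 − (-0.7388)) = 1.79.
Then μ = -3.81 − (-0.7388)·1.79 = -2.49.
Precision τ = 1/σ² = 1/1.793² = 0.311.

μ = -2.49, τ = 0.311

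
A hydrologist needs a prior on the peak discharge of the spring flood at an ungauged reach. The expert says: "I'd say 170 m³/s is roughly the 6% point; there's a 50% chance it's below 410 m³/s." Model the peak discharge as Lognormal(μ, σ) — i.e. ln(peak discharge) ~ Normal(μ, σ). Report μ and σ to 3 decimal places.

μ ≈ 6.016, σ ≈ 0.566

If T ~ Lognormal(μ,σ) then ln T ~ Normal(μ,σ), so the p-quantile of ln T is μ + z_p·σ.
ln(170) = 5.136 and ln(410) = 6.016; z_{0.06} = -1.555, z_{0.5} = 0.
σ = (6.016 − 5.136)/(0 − (-1.555)) = 0.566.
μ = 5.136 − (-1.555)·0.566 = 6.016.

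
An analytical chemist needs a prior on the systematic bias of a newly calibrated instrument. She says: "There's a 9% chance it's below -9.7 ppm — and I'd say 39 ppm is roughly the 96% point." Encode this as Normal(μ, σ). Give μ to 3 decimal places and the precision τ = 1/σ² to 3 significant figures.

μ = 11.421, τ = 0.00403

For Normal(μ,σ), the p-quantile is μ + z_p·σ. Here z_{0.09} = -1.341, z_{0.96} = 1.751.
So -9.7 = μ − 1.341σ and 39 = μ + 1.751σ.
Subtracting: σ = (39 − -9.7)/(1.751 − (-1.341)) = 15.753.
Then μ = -9.7 − (-1.341)·15.753 = 11.421.
Precision τ = 1/σ² = 1/15.75² = 0.00403.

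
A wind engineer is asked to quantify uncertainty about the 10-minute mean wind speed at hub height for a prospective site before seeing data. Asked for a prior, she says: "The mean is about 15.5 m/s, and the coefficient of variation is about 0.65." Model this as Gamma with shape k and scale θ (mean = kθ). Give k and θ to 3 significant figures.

k ≈ 2.37, θ ≈ 6.55

For Gamma(k, scale θ): mean = kθ, variance = kθ², so CV = 1/√k.
CV = 0.65, hence k = 1/CV² = 2.37.
Then θ = mean/k = 15.5/2.37 = 6.55.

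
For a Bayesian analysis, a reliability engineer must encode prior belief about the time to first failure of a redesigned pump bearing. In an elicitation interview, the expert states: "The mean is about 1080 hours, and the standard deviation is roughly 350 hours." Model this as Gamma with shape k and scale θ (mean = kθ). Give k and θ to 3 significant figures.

For Gamma(k, scale θ): mean = kθ, variance = kθ², so CV = 1/√k.
CV = SD/mean = 350/1080 = 0.3241, hence k = 1/CV² = 9.52.
Then θ = mean/k = 1080/9.52 = 113.

k ≈ 9.52, θ ≈ 113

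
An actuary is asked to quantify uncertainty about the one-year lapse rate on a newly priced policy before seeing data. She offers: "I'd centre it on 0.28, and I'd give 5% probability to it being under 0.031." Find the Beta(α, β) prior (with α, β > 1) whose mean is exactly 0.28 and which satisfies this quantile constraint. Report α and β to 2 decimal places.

α ≈ 1.25, β ≈ 3.21

With mean 0.28 fixed, write α = 0.28s, β = 0.72s where s = α+β.
Need P(θ < 0.031) = 0.05 under Beta(0.28s, 0.72s). Normal approximation: (q−m)/√(m(1−m)/s) ≈ z_{0.05} = -1.64, so s ≈ 0.28·0.72·(-1.64)²/(0.031−0.28)² = 8.8.
At s = 8.8: P(θ<0.031) ≈ 0.007. Adjusting to match 0.05 gives s ≈ 4.45.
So α = 0.28·4.45 ≈ 1.25, β = 0.72·4.45 ≈ 3.21.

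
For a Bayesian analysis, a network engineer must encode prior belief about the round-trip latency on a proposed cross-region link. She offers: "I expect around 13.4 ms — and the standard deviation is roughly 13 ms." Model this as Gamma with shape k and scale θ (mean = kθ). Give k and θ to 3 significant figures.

For Gamma(k, scale θ): mean = kθ, variance = kθ², so CV = 1/√k.
CV = SD/mean = 13/13.4 = 0.9701, hence k = 1/CV² = 1.06.
Then θ = mean/k = 13.4/1.06 = 12.6.

k ≈ 1.06, θ ≈ 12.6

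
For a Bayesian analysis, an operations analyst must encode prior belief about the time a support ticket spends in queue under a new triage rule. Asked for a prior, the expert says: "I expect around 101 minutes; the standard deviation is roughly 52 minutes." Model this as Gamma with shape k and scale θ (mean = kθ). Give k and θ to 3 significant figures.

For Gamma(k, scale θ): mean = kθ, variance = kθ², so CV = 1/√k.
CV = SD/mean = 52/101 = 0.5149, hence k = 1/CV² = 3.77.
Then θ = mean/k = 101/3.77 = 26.8.

k ≈ 3.77, θ ≈ 26.8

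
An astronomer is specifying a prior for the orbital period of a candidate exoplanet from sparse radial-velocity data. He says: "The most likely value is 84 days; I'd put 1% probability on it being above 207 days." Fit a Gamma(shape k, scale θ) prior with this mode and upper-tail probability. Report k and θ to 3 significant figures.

k ≈ 6.79, θ ≈ 14.5

Gamma(k,θ) with k>1 has mode (k−1)θ, so θ = 84/(k−1).
Need P(X < 207) = 0.99 with θ tied to k this way. Start at k = 2, θ = 84: P(X<207) ≈ 0.705.
Too low — raise k to concentrate. Iterating converges to k ≈ 6.79.
Then θ = 84/(6.79−1) ≈ 14.5.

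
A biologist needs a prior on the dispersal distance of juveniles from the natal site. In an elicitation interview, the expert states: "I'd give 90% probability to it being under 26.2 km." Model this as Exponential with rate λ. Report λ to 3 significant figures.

P(T < 26.2) = 1 − e^(−λ·26.2) = 0.9, so λ = −ln(1−0.9)/26.2 = −ln(0.1)/26.2 = 0.0879.

λ ≈ 0.0879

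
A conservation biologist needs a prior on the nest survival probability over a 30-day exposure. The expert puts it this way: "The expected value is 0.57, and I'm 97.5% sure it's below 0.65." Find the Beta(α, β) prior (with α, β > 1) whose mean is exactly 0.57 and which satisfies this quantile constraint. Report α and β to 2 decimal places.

α ≈ 81.11, β ≈ 61.19

With mean 0.57 fixed, write α = 0.57s, β = 0.43s where s = α+β.
Need P(θ < 0.65) = 0.975 under Beta(0.57s, 0.43s). Normal approximation: (q−m)/√(m(1−m)/s) ≈ z_{0.975} = 1.96, so s ≈ 0.57·0.43·(1.96)²/(0.65−0.57)² = 147.1.
At s = 147.1: P(θ<0.65) ≈ 0.977. Adjusting to match 0.975 gives s ≈ 142.30.
So α = 0.57·142.30 ≈ 81.11, β = 0.43·142.30 ≈ 61.19.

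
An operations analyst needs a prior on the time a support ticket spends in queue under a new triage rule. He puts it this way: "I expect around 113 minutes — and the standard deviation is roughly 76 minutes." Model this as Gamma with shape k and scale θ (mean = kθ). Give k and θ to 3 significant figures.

For Gamma(k, scale θ): mean = kθ, variance = kθ², so CV = 1/√k.
CV = SD/mean = 76/113 = 0.6726, hence k = 1/CV² = 2.21.
Then θ = mean/k = 113/2.21 = 51.1.

k ≈ 2.21, θ ≈ 51.1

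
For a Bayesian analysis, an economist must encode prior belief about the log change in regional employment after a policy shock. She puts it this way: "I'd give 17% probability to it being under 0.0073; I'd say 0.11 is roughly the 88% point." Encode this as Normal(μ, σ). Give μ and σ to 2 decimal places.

μ = 0.05, σ = 0.05

For Normal(μ,σ), the p-quantile is μ + z_p·σ. Here z_{0.17} = -0.9542, z_{0.88} = 1.175.
So 0.0073 = μ − 0.9542σ and 0.11 = μ + 1.175σ.
Subtracting: σ = (0.11 − 0.0073)/(1.175 − (-0.9542)) = 0.05.
Then μ = 0.0073 − (-0.9542)·0.05 = 0.05.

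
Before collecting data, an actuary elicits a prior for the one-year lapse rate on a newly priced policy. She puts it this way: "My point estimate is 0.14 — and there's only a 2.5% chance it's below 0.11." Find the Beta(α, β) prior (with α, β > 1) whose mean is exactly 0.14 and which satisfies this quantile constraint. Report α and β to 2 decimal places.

With mean 0.14 fixed, write α = 0.14s, β = 0.86s where s = α+β.
Need P(θ < 0.11) = 0.025 under Beta(0.14s, 0.86s). Normal approximation: (q−m)/√(m(1−m)/s) ≈ z_{0.025} = -1.96, so s ≈ 0.14·0.86·(-1.96)²/(0.11−0.14)² = 513.9.
At s = 513.9: P(θ<0.11) ≈ 0.020. Adjusting to match 0.025 gives s ≈ 464.96.
So α = 0.14·464.96 ≈ 65.09, β = 0.86·464.96 ≈ 399.86.

α ≈ 65.09, β ≈ 399.86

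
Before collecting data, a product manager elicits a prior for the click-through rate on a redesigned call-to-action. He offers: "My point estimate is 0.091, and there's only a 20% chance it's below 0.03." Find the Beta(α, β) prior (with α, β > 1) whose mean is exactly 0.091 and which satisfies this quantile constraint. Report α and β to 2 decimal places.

With mean 0.091 fixed, write α = 0.091s, β = 0.909s where s = α+β.
Need P(θ < 0.03) = 0.2 under Beta(0.091s, 0.909s). Normal approximation: (q−m)/√(m(1−m)/s) ≈ z_{0.2} = -0.842, so s ≈ 0.091·0.909·(-0.842)²/(0.03−0.091)² = 15.7.
At s = 15.7: P(θ<0.03) ≈ 0.190. Adjusting to match 0.2 gives s ≈ 14.96.
So α = 0.091·14.96 ≈ 1.36, β = 0.909·14.96 ≈ 13.59.

α ≈ 1.36, β ≈ 13.59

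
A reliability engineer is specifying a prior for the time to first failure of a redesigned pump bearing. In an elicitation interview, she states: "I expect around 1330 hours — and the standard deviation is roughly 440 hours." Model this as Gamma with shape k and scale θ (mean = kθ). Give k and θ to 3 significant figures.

For Gamma(k, scale θ): mean = kθ, variance = kθ², so CV = 1/√k.
CV = SD/mean = 440/1330 = 0.3308, hence k = 1/CV² = 9.14.
Then θ = mean/k = 1330/9.14 = 146.

k ≈ 9.14, θ ≈ 146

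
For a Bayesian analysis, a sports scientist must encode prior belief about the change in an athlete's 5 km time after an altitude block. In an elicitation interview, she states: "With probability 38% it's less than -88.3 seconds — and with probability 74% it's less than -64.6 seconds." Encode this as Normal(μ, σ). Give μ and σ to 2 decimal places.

For Normal(μ,σ), the p-quantile is μ + z_p·σ. Here z_{0.38} = -0.3055, z_{0.74} = 0.6433.
So -88.3 = μ − 0.3055σ and -64.6 = μ + 0.6433σ.
Subtracting: σ = (-64.6 − -88.3)/(0.6433 − (-0.3055)) = 24.98.
Then μ = -88.3 − (-0.3055)·24.98 = -80.67.

μ = -80.67, σ = 24.98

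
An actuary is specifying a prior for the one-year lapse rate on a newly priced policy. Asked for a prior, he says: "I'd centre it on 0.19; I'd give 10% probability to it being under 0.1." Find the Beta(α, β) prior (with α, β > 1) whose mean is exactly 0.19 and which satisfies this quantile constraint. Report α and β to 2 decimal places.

α ≈ 5.09, β ≈ 21.68

With mean 0.19 fixed, write α = 0.19s, β = 0.81s where s = α+β.
Need P(θ < 0.1) = 0.1 under Beta(0.19s, 0.81s). Normal approximation: (q−m)/√(m(1−m)/s) ≈ z_{0.1} = -1.28, so s ≈ 0.19·0.81·(-1.28)²/(0.1−0.19)² = 31.2.
At s = 31.2: P(θ<0.1) ≈ 0.080. Adjusting to match 0.1 gives s ≈ 26.77.
So α = 0.19·26.77 ≈ 5.09, β = 0.81·26.77 ≈ 21.68.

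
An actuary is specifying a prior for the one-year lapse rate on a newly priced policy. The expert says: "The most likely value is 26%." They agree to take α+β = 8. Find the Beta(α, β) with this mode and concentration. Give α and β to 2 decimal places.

α = 2.56, β = 5.44

For α,β > 1 the Beta mode is (α−1)/(α+β−2). With α+β = 8, the mode is (α−1)/6.
Set (α−1)/6 = 0.26 → α = 1 + 0.26·6 = 2.56.
β = 8 − α = 5.44.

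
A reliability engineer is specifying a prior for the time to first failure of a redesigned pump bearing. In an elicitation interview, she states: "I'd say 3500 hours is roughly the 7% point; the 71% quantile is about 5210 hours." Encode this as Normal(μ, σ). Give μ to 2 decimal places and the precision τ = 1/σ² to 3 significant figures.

μ = 4743.66, τ = 1.41e-06

The p-quantile of Normal(μ,σ) is μ + z_p·σ, with z_{0.07} = -1.476 and z_{0.71} = 0.5534.
Eliminate σ: μ = (z₂·x₁ − z₁·x₂)/(z₂ − z₁) = (0.5534·3500 − (-1.476)·5210)/2.029 = 4743.66.
Then σ = (x₂ − x₁)/(z₂ − z₁) = (5210 − 3500)/2.029 = 842.71.
Precision τ = 1/σ² = 1/842.7² = 1.41e-06.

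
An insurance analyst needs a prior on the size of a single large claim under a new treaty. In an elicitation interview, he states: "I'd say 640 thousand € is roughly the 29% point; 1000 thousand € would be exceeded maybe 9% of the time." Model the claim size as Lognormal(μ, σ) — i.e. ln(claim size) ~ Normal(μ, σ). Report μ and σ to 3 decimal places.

μ ≈ 6.592, σ ≈ 0.236

If T ~ Lognormal(μ,σ) then ln T ~ Normal(μ,σ), so the p-quantile of ln T is μ + z_p·σ.
ln(640) = 6.461 and ln(1000) = 6.908; z_{0.29} = -0.5534, z_{0.91} = 1.341.
σ = (6.908 − 6.461)/(1.341 − (-0.5534)) = 0.236.
μ = 6.461 − (-0.5534)·0.236 = 6.592.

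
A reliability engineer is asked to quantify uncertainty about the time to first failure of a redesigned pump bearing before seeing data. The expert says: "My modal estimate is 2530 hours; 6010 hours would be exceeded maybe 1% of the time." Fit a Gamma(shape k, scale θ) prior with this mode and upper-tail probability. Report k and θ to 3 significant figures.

k ≈ 7.34, θ ≈ 399

Gamma(k,θ) with k>1 has mode (k−1)θ, so θ = 2530/(k−1).
Need P(X < 6010) = 0.99 with θ tied to k this way. Start at k = 2, θ = 2530: P(X<6010) ≈ 0.686.
Too low — raise k to concentrate. Iterating converges to k ≈ 7.34.
Then θ = 2530/(7.34−1) ≈ 399.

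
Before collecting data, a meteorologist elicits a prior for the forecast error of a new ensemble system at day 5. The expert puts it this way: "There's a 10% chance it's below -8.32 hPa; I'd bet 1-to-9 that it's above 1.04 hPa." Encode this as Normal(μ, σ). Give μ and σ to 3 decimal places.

μ = -3.640, σ = 3.652

For Normal(μ,σ), the p-quantile is μ + z_p·σ. Here z_{0.1} = -1.282, z_{0.9} = 1.282.
So -8.32 = μ − 1.282σ and 1.04 = μ + 1.282σ.
Subtracting: σ = (1.04 − -8.32)/(1.282 − (-1.282)) = 3.652.
Then μ = -8.32 − (-1.282)·3.652 = -3.640.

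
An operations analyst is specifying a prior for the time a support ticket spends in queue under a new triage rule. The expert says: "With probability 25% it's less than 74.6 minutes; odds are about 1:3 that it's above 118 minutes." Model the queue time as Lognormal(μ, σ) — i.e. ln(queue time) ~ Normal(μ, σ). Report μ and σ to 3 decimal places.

μ ≈ 4.541, σ ≈ 0.340

If T ~ Lognormal(μ,σ) then ln T ~ Normal(μ,σ), so the p-quantile of ln T is μ + z_p·σ.
ln(74.6) = 4.312 and ln(118) = 4.771; z_{0.25} = -0.6745, z_{0.75} = 0.6745.
σ = (4.771 − 4.312)/(0.6745 − (-0.6745)) = 0.340.
μ = 4.312 − (-0.6745)·0.340 = 4.541.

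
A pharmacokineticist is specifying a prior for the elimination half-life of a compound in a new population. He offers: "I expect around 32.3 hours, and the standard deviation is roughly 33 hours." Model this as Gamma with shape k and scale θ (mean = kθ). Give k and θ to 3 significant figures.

k ≈ 0.958, θ ≈ 33.7

For Gamma(k, scale θ): mean = kθ, variance = kθ², so CV = 1/√k.
CV = SD/mean = 33/32.3 = 1.022, hence k = 1/CV² = 0.958.
Then θ = mean/k = 32.3/0.958 = 33.7.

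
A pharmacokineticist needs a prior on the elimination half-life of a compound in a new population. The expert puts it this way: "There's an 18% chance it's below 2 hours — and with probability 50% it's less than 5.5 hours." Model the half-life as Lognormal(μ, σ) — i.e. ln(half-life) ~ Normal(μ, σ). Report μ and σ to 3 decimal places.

μ ≈ 1.705, σ ≈ 1.105

If T ~ Lognormal(μ,σ) then ln T ~ Normal(μ,σ), so the p-quantile of ln T is μ + z_p·σ.
ln(2) = 0.6931 and ln(5.5) = 1.705; z_{0.18} = -0.9154, z_{0.5} = 0.
σ = (1.705 − 0.6931)/(0 − (-0.9154)) = 1.105.
μ = 0.6931 − (-0.9154)·1.105 = 1.705.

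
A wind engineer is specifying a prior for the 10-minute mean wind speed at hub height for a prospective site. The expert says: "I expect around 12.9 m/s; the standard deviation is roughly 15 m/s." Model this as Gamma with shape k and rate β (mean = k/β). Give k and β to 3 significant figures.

k ≈ 0.74, β ≈ 0.0573

For Gamma(k, rate β): mean = k/β, variance = k/β², so CV = 1/√k.
CV = SD/mean = 15/12.9 = 1.163, hence k = 1/CV² = 0.74.
Then β = k/mean = 0.74/12.9 = 0.0573.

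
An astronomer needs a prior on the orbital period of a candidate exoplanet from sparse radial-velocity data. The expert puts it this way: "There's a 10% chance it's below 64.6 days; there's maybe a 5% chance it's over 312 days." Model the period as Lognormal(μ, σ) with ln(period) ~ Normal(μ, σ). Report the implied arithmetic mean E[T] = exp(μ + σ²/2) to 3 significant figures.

If T ~ Lognormal(μ,σ) then ln T ~ Normal(μ,σ), so the p-quantile of ln T is μ + z_p·σ.
ln(64.6) = 4.168 and ln(312) = 5.743; z_{0.1} = -1.282, z_{0.95} = 1.645.
σ = (5.743 − 4.168)/(1.645 − (-1.282)) = 0.538.
μ = 4.168 − (-1.282)·0.538 = 4.858.
E[T] = exp(μ + σ²/2) = exp(4.858 + 0.1448) = 149 days.

E[T] ≈ 149 days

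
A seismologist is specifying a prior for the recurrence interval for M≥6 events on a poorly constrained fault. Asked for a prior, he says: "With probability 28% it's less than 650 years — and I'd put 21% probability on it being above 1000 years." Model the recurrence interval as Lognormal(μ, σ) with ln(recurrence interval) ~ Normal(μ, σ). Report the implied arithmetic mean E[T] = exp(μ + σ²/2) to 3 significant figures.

E[T] ≈ 817 years

If T ~ Lognormal(μ,σ) then ln T ~ Normal(μ,σ), so the p-quantile of ln T is μ + z_p·σ.
ln(650) = 6.477 and ln(1000) = 6.908; z_{0.28} = -0.5828, z_{0.79} = 0.8064.
σ = (6.908 − 6.477)/(0.8064 − (-0.5828)) = 0.310.
μ = 6.477 − (-0.5828)·0.310 = 6.658.
E[T] = exp(μ + σ²/2) = exp(6.658 + 0.0481) = 817 years.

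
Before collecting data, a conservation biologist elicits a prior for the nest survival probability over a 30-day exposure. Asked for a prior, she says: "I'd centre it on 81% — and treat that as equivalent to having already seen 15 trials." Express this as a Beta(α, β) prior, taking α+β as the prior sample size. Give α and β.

Under the effective-sample-size interpretation, Beta(α, β) has prior mean α/(α+β) and prior sample size α+β.
So α+β = 15 and α/(α+β) = 0.81, giving α = 0.81·15 = 12.15 and β = 15 − 12.15 = 2.85.

α = 12.15, β = 2.85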